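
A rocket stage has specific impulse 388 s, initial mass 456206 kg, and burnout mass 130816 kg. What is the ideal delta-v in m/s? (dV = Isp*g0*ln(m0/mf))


Ve = 388 * 9.81 = 3806.28 m/s
dV = 3806.28 * ln(456206/130816) = 4755 m/s

4755 m/s


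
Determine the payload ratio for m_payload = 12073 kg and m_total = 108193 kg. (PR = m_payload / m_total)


PR = 12073 / 108193 = 0.1116

0.1116


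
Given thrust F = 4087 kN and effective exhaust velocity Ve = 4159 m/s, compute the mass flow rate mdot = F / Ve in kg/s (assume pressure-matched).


mdot = F / Ve = 4087000 / 4159 = 982.7 kg/s

982.7 kg/s


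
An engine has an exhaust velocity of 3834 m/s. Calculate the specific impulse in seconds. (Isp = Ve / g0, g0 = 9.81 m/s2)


Isp = Ve / g0 = 3834 / 9.81 = 390.8 s

390.8 s


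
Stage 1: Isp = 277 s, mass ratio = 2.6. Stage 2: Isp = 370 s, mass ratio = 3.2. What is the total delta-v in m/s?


dV1 = 277 * 9.81 * ln(2.6) = 2596.5 m/s
dV2 = 370 * 9.81 * ln(3.2) = 4221.9 m/s
Total dV = 2596.5 + 4221.9 = 6818.4 m/s ~ 6818 m/s

6818 m/s


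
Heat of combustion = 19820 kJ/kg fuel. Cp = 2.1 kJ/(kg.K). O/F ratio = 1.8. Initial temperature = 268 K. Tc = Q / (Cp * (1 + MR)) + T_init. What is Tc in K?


Tc = 19820 / (2.1 * (1 + 1.8)) + 268 = 3639 K

3639 K


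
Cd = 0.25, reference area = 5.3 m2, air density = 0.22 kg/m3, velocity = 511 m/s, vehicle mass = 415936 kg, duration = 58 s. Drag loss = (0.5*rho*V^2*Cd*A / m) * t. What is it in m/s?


D = 0.5 * 0.22 * 511^2 * 0.25 * 5.3 = 38058.39 N
a = 38058.39 / 415936 = 0.0915 m/s2
dV = 0.0915 * 58 = 5.3 m/s

5.3 m/s


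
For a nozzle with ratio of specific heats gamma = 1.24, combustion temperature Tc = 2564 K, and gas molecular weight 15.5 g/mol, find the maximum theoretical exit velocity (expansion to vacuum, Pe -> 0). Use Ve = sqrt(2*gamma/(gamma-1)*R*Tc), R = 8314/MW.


R = 8314 / 15.5 = 536.39 J/(kg.K)
Ve = sqrt(2 * 1.24 / (1.24 - 1) * 536.39 * 2564) = 3770 m/s

3770 m/s


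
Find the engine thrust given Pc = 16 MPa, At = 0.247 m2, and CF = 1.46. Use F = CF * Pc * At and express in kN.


F = 1.46 * 16e6 * 0.247 = 5.7699e+06 N = 5769.9 kN

5769.9 kN


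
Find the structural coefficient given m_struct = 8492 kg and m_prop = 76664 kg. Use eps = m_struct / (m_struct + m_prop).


eps = 8492 / (8492 + 76664) = 0.0997

0.0997


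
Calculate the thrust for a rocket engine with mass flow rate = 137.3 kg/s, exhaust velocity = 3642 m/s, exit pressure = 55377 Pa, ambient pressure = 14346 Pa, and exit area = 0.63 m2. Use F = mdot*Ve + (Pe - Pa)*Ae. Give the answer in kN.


F = 137.3 * 3642 + (55377 - 14346) * 0.63 = 525896.0 N = 525.9 kN

525.9 kN


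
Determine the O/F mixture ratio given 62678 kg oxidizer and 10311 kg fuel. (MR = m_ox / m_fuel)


MR = 62678 / 10311 = 6.08

6.08


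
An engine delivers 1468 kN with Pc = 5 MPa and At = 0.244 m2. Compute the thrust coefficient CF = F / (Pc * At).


CF = 1468000 / (5e6 * 0.244) = 1.2

1.2


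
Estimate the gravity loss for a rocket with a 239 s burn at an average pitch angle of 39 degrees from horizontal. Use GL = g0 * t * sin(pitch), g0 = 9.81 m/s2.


GL = 9.81 * 239 * sin(39 deg) = 1475 m/s

1475 m/s


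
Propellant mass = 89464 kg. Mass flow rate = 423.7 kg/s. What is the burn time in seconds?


tb = 89464 / 423.7 = 211.1 s

211.1 s


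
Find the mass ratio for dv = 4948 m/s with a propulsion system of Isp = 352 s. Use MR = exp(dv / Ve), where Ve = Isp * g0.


Ve = 352 * 9.81 = 3453.12 m/s
MR = exp(4948 / 3453.12) = 4.191

4.191


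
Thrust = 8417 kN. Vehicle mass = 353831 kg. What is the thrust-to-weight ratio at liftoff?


TWR = 8417000 / (353831 * 9.81) = 2.42

2.42


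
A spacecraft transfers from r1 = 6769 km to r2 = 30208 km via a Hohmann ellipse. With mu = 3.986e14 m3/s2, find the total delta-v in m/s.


V1 = sqrt(mu/r1) = 7673.73 m/s
dV1 = V1*(sqrt(2*r2/(r1+r2)) - 1) = 2135.09 m/s
V2 = sqrt(mu/r2) = 3632.52 m/s
dV2 = V2*(1 - sqrt(2*r1/(r1+r2))) = 1434.56 m/s
Total dV = 3570 m/s

3570 m/s


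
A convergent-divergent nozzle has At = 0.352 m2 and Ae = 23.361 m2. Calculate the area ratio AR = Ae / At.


AR = 23.361 / 0.352 = 66.4

66.4


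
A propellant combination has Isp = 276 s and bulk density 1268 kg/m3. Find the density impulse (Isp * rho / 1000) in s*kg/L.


rho*Isp = 276 * 1268 / 1000 = 350 s*kg/L

350 s*kg/L


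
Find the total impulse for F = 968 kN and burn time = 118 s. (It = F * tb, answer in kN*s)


It = 968 * 118 = 114224 kN*s

114224 kN*s


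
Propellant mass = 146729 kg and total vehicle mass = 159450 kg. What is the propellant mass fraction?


PMF = 146729 / 159450 = 0.92

0.92


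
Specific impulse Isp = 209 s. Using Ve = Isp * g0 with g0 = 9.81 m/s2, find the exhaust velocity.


Ve = Isp * g0 = 209 * 9.81 = 2050.3 m/s

2050.3 m/s


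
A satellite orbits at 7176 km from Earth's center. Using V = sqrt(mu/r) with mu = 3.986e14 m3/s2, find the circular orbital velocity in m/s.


V = sqrt(3.986e14 / 7176000) = 7453 m/s

7453 m/s


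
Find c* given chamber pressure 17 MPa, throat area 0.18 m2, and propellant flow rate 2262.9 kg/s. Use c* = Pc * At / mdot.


c* = 17e6 * 0.18 / 2262.9 = 1352 m/s

1352 m/s


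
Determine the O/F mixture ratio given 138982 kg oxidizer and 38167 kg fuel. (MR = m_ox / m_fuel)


MR = 138982 / 38167 = 3.64

3.64


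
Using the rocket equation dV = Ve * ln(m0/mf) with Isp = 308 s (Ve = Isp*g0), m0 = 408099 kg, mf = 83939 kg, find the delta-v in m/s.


Ve = 308 * 9.81 = 3021.48 m/s
dV = 3021.48 * ln(408099/83939) = 4778 m/s

4778 m/s


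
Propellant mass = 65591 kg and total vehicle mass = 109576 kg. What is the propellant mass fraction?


PMF = 65591 / 109576 = 0.599

0.599


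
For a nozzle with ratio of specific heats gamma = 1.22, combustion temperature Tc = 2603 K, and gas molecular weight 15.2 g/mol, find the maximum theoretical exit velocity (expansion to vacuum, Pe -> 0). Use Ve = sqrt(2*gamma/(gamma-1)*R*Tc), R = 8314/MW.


R = 8314 / 15.2 = 546.97 J/(kg.K)
Ve = sqrt(2 * 1.22 / (1.22 - 1) * 546.97 * 2603) = 3974 m/s

3974 m/s


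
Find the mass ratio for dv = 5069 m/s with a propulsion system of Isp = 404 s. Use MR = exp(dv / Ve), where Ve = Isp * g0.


Ve = 404 * 9.81 = 3963.24 m/s
MR = exp(5069 / 3963.24) = 3.593

3.593


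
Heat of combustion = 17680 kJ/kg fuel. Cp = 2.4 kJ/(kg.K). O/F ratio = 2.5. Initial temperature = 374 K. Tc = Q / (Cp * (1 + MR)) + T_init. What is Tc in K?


Tc = 17680 / (2.4 * (1 + 2.5)) + 374 = 2479 K

2479 K


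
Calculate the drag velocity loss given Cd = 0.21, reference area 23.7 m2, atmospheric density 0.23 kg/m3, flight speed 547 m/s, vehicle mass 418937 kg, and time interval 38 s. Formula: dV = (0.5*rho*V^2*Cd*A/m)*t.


D = 0.5 * 0.23 * 547^2 * 0.21 * 23.7 = 171253.77 N
a = 171253.77 / 418937 = 0.4088 m/s2
dV = 0.4088 * 38 = 15.5 m/s

15.5 m/s


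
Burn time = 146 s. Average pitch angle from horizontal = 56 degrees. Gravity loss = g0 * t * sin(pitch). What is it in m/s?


GL = 9.81 * 146 * sin(56 deg) = 1187 m/s

1187 m/s


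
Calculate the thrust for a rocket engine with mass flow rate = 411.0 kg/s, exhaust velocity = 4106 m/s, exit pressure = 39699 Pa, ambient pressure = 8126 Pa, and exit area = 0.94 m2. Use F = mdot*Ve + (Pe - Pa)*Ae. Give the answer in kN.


F = 411.0 * 4106 + (39699 - 8126) * 0.94 = 1.7172e+06 N = 1717.2 kN

1717.2 kN


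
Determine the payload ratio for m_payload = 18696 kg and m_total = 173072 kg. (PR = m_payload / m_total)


PR = 18696 / 173072 = 0.108

0.108


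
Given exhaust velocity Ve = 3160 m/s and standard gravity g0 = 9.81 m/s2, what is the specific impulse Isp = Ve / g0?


Isp = Ve / g0 = 3160 / 9.81 = 322.1 s

322.1 s


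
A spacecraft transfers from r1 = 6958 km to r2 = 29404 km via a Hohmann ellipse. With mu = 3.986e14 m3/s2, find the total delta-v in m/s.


V1 = sqrt(mu/r1) = 7568.79 m/s
dV1 = V1*(sqrt(2*r2/(r1+r2)) - 1) = 2056.65 m/s
V2 = sqrt(mu/r2) = 3681.84 m/s
dV2 = V2*(1 - sqrt(2*r1/(r1+r2))) = 1404.13 m/s
Total dV = 3461 m/s

3461 m/s


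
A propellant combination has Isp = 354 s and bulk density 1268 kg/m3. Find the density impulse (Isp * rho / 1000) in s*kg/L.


rho*Isp = 354 * 1268 / 1000 = 449 s*kg/L

449 s*kg/L


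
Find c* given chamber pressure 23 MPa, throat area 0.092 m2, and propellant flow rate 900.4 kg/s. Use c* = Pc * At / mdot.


c* = 23e6 * 0.092 / 900.4 = 2350 m/s

2350 m/s


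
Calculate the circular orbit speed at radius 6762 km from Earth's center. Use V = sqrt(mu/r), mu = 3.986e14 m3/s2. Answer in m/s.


V = sqrt(3.986e14 / 6762000) = 7678 m/s

7678 m/s


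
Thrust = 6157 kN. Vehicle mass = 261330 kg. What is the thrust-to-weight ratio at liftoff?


TWR = 6157000 / (261330 * 9.81) = 2.4

2.4


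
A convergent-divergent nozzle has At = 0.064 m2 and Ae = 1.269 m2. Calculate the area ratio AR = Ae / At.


AR = 1.269 / 0.064 = 19.8

19.8


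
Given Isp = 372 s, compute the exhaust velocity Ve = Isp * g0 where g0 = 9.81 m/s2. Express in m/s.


Ve = Isp * g0 = 372 * 9.81 = 3649.3 m/s

3649.3 m/s


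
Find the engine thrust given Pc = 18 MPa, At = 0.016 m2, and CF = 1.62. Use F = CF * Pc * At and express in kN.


F = 1.62 * 18e6 * 0.016 = 466560.0 N = 466.6 kN

466.6 kN


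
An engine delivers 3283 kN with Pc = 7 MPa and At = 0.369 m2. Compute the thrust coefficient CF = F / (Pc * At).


CF = 3283000 / (7e6 * 0.369) = 1.27

1.27


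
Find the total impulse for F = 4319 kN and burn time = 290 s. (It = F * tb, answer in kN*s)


It = 4319 * 290 = 1252510 kN*s

1252510 kN*s


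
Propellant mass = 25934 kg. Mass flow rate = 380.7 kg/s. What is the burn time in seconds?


tb = 25934 / 380.7 = 68.1 s

68.1 s


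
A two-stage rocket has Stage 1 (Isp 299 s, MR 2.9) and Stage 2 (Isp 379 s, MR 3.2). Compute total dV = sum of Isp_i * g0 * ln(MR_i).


dV1 = 299 * 9.81 * ln(2.9) = 3123.0 m/s
dV2 = 379 * 9.81 * ln(3.2) = 4324.6 m/s
Total dV = 3123.0 + 4324.6 = 7447.6 m/s ~ 7448 m/s

7448 m/s


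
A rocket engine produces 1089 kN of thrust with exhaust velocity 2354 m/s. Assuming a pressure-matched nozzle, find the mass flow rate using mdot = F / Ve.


mdot = F / Ve = 1089000 / 2354 = 462.6 kg/s

462.6 kg/s


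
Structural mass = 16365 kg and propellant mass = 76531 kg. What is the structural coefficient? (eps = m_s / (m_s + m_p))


eps = 16365 / (16365 + 76531) = 0.1762

0.1762


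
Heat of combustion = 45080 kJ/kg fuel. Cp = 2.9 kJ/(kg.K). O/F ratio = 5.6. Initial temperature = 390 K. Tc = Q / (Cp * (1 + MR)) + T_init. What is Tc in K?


Tc = 45080 / (2.9 * (1 + 5.6)) + 390 = 2745 K

2745 K


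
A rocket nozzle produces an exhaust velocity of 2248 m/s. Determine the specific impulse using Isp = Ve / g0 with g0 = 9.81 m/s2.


Isp = Ve / g0 = 2248 / 9.81 = 229.2 s

229.2 s


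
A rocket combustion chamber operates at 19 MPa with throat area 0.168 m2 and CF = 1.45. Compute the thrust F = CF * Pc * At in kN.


F = 1.45 * 19e6 * 0.168 = 4.6284e+06 N = 4628.4 kN

4628.4 kN


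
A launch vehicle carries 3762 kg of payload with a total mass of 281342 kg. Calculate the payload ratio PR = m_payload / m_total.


PR = 3762 / 281342 = 0.0134

0.0134


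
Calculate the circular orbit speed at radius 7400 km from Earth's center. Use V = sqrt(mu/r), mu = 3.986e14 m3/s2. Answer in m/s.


V = sqrt(3.986e14 / 7400000) = 7339 m/s

7339 m/s


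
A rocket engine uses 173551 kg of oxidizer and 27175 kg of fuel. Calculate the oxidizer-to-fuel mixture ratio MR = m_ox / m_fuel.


MR = 173551 / 27175 = 6.39

6.39


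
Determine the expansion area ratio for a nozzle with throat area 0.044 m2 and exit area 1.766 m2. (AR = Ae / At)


AR = 1.766 / 0.044 = 40.1

40.1


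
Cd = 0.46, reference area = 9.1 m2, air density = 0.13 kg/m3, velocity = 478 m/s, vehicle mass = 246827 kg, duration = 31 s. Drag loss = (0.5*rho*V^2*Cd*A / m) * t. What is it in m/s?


D = 0.5 * 0.13 * 478^2 * 0.46 * 9.1 = 62168.21 N
a = 62168.21 / 246827 = 0.2519 m/s2
dV = 0.2519 * 31 = 7.8 m/s

7.8 m/s


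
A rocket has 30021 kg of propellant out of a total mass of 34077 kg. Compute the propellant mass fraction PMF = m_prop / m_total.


PMF = 30021 / 34077 = 0.881

0.881


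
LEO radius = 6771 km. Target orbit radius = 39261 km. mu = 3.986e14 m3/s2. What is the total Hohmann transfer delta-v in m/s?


V1 = sqrt(mu/r1) = 7672.59 m/s
dV1 = V1*(sqrt(2*r2/(r1+r2)) - 1) = 2348.33 m/s
V2 = sqrt(mu/r2) = 3186.31 m/s
dV2 = V2*(1 - sqrt(2*r1/(r1+r2))) = 1458.09 m/s
Total dV = 3806 m/s

3806 m/s


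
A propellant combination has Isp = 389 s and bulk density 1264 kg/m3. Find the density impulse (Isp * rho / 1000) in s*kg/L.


rho*Isp = 389 * 1264 / 1000 = 492 s*kg/L

492 s*kg/L


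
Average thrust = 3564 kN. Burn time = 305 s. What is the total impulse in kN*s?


It = 3564 * 305 = 1087020 kN*s

1087020 kN*s


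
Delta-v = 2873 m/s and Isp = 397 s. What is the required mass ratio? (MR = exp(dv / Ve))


Ve = 397 * 9.81 = 3894.57 m/s
MR = exp(2873 / 3894.57) = 2.091

2.091


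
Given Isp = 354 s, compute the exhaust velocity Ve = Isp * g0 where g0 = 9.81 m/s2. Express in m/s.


Ve = Isp * g0 = 354 * 9.81 = 3472.7 m/s

3472.7 m/s


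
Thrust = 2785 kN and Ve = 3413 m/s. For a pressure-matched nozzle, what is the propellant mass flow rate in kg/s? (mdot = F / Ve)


mdot = F / Ve = 2785000 / 3413 = 816.0 kg/s

816.0 kg/s


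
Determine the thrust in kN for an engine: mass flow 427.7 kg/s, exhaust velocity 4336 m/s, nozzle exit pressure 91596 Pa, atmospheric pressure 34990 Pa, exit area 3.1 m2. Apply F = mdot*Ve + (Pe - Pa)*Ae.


F = 427.7 * 4336 + (91596 - 34990) * 3.1 = 2.0300e+06 N = 2030.0 kN

2030.0 kN


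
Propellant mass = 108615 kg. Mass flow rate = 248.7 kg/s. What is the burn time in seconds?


tb = 108615 / 248.7 = 436.7 s

436.7 s


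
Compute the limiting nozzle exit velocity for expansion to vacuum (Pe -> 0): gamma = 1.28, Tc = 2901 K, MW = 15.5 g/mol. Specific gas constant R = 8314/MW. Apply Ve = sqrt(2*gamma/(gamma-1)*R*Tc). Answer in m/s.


R = 8314 / 15.5 = 536.39 J/(kg.K)
Ve = sqrt(2 * 1.28 / (1.28 - 1) * 536.39 * 2901) = 3772 m/s

3772 m/s


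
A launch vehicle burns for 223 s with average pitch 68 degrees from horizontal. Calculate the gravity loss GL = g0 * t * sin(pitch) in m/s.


GL = 9.81 * 223 * sin(68 deg) = 2028 m/s

2028 m/s


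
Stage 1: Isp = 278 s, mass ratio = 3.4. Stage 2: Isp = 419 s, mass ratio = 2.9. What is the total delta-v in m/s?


dV1 = 278 * 9.81 * ln(3.4) = 3337.5 m/s
dV2 = 419 * 9.81 * ln(2.9) = 4376.4 m/s
Total dV = 3337.5 + 4376.4 = 7713.9 m/s ~ 7714 m/s

7714 m/s


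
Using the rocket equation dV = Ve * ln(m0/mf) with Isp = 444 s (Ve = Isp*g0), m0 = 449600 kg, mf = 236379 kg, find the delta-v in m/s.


Ve = 444 * 9.81 = 4355.64 m/s
dV = 4355.64 * ln(449600/236379) = 2800 m/s

2800 m/s


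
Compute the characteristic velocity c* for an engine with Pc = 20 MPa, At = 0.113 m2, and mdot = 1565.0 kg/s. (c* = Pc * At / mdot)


c* = 20e6 * 0.113 / 1565.0 = 1444 m/s

1444 m/s


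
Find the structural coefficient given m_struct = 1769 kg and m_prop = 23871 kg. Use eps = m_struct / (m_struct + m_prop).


eps = 1769 / (1769 + 23871) = 0.069

0.069


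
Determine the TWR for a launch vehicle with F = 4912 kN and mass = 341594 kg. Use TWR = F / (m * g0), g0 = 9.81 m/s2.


TWR = 4912000 / (341594 * 9.81) = 1.47

1.47


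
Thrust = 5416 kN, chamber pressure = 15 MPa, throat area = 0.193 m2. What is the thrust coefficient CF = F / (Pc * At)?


CF = 5416000 / (15e6 * 0.193) = 1.87

1.87


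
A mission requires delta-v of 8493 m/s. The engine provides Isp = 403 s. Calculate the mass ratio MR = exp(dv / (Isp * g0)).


Ve = 403 * 9.81 = 3953.43 m/s
MR = exp(8493 / 3953.43) = 8.57

8.57


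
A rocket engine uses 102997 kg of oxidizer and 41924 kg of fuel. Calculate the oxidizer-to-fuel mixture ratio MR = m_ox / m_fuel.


MR = 102997 / 41924 = 2.46

2.46


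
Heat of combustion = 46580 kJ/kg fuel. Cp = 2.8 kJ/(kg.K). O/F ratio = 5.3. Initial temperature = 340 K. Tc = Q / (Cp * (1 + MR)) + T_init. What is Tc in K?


Tc = 46580 / (2.8 * (1 + 5.3)) + 340 = 2981 K

2981 K


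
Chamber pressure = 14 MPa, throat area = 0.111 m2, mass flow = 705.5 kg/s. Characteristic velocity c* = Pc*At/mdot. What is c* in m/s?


c* = 14e6 * 0.111 / 705.5 = 2203 m/s

2203 m/s


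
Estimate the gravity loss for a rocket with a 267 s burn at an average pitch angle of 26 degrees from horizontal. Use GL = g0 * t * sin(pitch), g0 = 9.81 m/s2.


GL = 9.81 * 267 * sin(26 deg) = 1148 m/s

1148 m/s


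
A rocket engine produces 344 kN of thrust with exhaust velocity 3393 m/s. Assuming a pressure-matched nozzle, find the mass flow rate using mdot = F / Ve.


mdot = F / Ve = 344000 / 3393 = 101.4 kg/s

101.4 kg/s


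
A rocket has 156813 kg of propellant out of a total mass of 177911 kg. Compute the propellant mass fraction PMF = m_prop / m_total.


PMF = 156813 / 177911 = 0.881

0.881


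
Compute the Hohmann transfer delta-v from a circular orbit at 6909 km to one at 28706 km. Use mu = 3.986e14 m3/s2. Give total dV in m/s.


V1 = sqrt(mu/r1) = 7595.58 m/s
dV1 = V1*(sqrt(2*r2/(r1+r2)) - 1) = 2048.17 m/s
V2 = sqrt(mu/r2) = 3726.34 m/s
dV2 = V2*(1 - sqrt(2*r1/(r1+r2))) = 1405.27 m/s
Total dV = 3453 m/s

3453 m/s


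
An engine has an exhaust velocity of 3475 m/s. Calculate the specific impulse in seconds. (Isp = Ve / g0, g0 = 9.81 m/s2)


Isp = Ve / g0 = 3475 / 9.81 = 354.2 s

354.2 s


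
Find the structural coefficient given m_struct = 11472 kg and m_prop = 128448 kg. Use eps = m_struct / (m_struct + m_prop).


eps = 11472 / (11472 + 128448) = 0.082

0.082


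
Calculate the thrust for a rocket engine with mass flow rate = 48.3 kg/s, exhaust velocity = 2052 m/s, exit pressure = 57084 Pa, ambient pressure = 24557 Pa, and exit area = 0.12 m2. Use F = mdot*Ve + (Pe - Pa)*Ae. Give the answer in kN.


F = 48.3 * 2052 + (57084 - 24557) * 0.12 = 103015.0 N = 103.0 kN

103.0 kN


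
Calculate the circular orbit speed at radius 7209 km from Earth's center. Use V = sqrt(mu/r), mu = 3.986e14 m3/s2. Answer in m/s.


V = sqrt(3.986e14 / 7209000) = 7436 m/s

7436 m/s


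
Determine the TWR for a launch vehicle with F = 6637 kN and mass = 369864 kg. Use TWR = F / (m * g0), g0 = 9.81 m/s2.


TWR = 6637000 / (369864 * 9.81) = 1.83

1.83


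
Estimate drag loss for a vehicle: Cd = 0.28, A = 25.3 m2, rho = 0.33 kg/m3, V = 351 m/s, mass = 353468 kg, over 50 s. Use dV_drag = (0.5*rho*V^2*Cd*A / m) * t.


D = 0.5 * 0.33 * 351^2 * 0.28 * 25.3 = 144004.72 N
a = 144004.72 / 353468 = 0.4074 m/s2
dV = 0.4074 * 50 = 20.4 m/s

20.4 m/s


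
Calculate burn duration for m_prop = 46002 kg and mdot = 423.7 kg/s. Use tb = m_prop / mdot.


tb = 46002 / 423.7 = 108.6 s

108.6 s


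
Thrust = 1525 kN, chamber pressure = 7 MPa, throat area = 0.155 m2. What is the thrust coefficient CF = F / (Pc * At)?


CF = 1525000 / (7e6 * 0.155) = 1.41

1.41


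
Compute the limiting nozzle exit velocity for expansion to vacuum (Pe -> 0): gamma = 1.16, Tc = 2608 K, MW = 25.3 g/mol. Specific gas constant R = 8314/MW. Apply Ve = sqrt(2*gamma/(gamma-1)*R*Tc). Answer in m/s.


R = 8314 / 25.3 = 328.62 J/(kg.K)
Ve = sqrt(2 * 1.16 / (1.16 - 1) * 328.62 * 2608) = 3525 m/s

3525 m/s


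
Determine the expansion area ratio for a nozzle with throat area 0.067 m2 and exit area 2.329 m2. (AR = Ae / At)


AR = 2.329 / 0.067 = 34.8

34.8


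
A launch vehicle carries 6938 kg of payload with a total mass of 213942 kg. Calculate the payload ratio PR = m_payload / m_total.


PR = 6938 / 213942 = 0.0324

0.0324


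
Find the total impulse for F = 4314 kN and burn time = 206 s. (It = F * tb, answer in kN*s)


It = 4314 * 206 = 888684 kN*s

888684 kN*s


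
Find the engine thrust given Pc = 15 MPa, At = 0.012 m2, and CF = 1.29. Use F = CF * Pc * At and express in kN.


F = 1.29 * 15e6 * 0.012 = 232200.0 N = 232.2 kN

232.2 kN


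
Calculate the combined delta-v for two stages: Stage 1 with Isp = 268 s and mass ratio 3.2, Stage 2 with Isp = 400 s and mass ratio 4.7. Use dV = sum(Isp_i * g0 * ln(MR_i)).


dV1 = 268 * 9.81 * ln(3.2) = 3058.0 m/s
dV2 = 400 * 9.81 * ln(4.7) = 6072.6 m/s
Total dV = 3058.0 + 6072.6 = 9130.6 m/s ~ 9131 m/s

9131 m/s


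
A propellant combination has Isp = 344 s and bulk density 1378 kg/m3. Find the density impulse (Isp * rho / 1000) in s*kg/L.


rho*Isp = 344 * 1378 / 1000 = 474 s*kg/L

474 s*kg/L


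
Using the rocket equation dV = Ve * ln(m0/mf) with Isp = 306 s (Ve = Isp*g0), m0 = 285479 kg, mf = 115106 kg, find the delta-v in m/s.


Ve = 306 * 9.81 = 3001.86 m/s
dV = 3001.86 * ln(285479/115106) = 2727 m/s

2727 m/s


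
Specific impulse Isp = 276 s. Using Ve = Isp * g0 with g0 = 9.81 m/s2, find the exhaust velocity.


Ve = Isp * g0 = 276 * 9.81 = 2707.6 m/s

2707.6 m/s


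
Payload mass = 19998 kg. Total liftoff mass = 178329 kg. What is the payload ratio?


PR = 19998 / 178329 = 0.1121

0.1121


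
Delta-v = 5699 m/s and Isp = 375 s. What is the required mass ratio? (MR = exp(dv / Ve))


Ve = 375 * 9.81 = 3678.75 m/s
MR = exp(5699 / 3678.75) = 4.708

4.708


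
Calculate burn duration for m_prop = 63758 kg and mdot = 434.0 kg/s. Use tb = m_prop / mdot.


tb = 63758 / 434.0 = 146.9 s

146.9 s


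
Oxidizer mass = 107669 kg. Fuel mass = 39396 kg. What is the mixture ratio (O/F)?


MR = 107669 / 39396 = 2.73

2.73


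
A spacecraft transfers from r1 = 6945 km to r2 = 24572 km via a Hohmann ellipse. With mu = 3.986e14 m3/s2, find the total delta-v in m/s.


V1 = sqrt(mu/r1) = 7575.87 m/s
dV1 = V1*(sqrt(2*r2/(r1+r2)) - 1) = 1884.22 m/s
V2 = sqrt(mu/r2) = 4027.62 m/s
dV2 = V2*(1 - sqrt(2*r1/(r1+r2))) = 1353.83 m/s
Total dV = 3238 m/s

3238 m/s


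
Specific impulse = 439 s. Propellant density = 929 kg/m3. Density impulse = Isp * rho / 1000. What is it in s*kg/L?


rho*Isp = 439 * 929 / 1000 = 408 s*kg/L

408 s*kg/L


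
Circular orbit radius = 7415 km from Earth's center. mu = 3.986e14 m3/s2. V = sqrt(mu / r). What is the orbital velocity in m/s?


V = sqrt(3.986e14 / 7415000) = 7332 m/s

7332 m/s


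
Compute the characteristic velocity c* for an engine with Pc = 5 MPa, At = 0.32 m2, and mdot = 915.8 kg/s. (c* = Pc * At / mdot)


c* = 5e6 * 0.32 / 915.8 = 1747 m/s

1747 m/s


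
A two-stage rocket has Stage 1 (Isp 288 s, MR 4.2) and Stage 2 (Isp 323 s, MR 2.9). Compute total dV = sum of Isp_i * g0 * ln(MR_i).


dV1 = 288 * 9.81 * ln(4.2) = 4054.5 m/s
dV2 = 323 * 9.81 * ln(2.9) = 3373.7 m/s
Total dV = 4054.5 + 3373.7 = 7428.2 m/s ~ 7428 m/s

7428 m/s


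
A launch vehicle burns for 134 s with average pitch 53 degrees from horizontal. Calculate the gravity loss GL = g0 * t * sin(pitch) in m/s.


GL = 9.81 * 134 * sin(53 deg) = 1050 m/s

1050 m/s


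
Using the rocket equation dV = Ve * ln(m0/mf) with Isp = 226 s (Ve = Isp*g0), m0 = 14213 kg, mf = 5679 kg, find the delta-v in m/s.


Ve = 226 * 9.81 = 2217.06 m/s
dV = 2217.06 * ln(14213/5679) = 2034 m/s

2034 m/s


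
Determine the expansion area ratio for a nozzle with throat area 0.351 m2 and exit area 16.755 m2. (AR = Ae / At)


AR = 16.755 / 0.351 = 47.7

47.7


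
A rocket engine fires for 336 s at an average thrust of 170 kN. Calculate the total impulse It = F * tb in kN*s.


It = 170 * 336 = 57120 kN*s

57120 kN*s


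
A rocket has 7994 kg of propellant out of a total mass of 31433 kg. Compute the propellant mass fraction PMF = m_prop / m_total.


PMF = 7994 / 31433 = 0.254

0.254


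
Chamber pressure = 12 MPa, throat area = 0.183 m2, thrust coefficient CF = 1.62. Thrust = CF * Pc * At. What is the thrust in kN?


F = 1.62 * 12e6 * 0.183 = 3.5575e+06 N = 3557.5 kN

3557.5 kN


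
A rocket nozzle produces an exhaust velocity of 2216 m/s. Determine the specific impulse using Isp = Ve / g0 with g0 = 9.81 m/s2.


Isp = Ve / g0 = 2216 / 9.81 = 225.9 s

225.9 s


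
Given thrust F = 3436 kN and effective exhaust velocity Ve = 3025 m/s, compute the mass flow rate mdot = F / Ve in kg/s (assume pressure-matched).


mdot = F / Ve = 3436000 / 3025 = 1135.9 kg/s

1135.9 kg/s


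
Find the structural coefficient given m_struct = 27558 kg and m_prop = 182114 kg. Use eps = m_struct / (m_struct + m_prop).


eps = 27558 / (27558 + 182114) = 0.1314

0.1314


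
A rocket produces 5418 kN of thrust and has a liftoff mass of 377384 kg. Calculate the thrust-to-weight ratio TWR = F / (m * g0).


TWR = 5418000 / (377384 * 9.81) = 1.46

1.46


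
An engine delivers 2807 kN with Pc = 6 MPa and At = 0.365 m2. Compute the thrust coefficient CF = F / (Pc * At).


CF = 2807000 / (6e6 * 0.365) = 1.28

1.28


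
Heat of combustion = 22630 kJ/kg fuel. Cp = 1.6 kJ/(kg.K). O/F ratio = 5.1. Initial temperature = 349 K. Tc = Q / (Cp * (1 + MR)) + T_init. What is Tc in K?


Tc = 22630 / (1.6 * (1 + 5.1)) + 349 = 2668 K

2668 K


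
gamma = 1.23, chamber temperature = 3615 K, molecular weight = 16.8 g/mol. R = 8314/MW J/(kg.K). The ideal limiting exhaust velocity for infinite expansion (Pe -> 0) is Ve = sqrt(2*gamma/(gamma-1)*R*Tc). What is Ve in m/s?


R = 8314 / 16.8 = 494.88 J/(kg.K)
Ve = sqrt(2 * 1.23 / (1.23 - 1) * 494.88 * 3615) = 4374 m/s

4374 m/s


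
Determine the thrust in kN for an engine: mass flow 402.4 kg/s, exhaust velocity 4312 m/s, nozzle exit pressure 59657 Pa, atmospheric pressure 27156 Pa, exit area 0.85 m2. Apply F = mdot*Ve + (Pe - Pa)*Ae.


F = 402.4 * 4312 + (59657 - 27156) * 0.85 = 1.7628e+06 N = 1762.8 kN

1762.8 kN


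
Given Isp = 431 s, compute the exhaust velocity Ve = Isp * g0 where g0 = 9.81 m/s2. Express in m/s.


Ve = Isp * g0 = 431 * 9.81 = 4228.1 m/s

4228.1 m/s


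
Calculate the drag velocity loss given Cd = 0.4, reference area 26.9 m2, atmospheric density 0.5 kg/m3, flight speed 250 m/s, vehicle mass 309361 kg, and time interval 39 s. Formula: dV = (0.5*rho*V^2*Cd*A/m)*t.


D = 0.5 * 0.5 * 250^2 * 0.4 * 26.9 = 168125.0 N
a = 168125.0 / 309361 = 0.5435 m/s2
dV = 0.5435 * 39 = 21.2 m/s

21.2 m/s


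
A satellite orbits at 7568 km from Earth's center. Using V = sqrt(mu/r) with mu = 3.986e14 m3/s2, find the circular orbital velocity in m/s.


V = sqrt(3.986e14 / 7568000) = 7257 m/s

7257 m/s


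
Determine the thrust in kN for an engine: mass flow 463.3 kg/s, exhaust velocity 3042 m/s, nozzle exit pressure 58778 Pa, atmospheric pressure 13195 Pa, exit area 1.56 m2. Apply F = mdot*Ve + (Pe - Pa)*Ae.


F = 463.3 * 3042 + (58778 - 13195) * 1.56 = 1.4805e+06 N = 1480.5 kN

1480.5 kN


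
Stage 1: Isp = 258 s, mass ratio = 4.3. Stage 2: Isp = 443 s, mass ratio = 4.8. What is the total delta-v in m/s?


dV1 = 258 * 9.81 * ln(4.3) = 3691.7 m/s
dV2 = 443 * 9.81 * ln(4.8) = 6816.9 m/s
Total dV = 3691.7 + 6816.9 = 10508.6 m/s ~ 10509 m/s

10509 m/s


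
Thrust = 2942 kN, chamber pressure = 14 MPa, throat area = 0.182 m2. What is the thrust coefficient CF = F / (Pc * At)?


CF = 2942000 / (14e6 * 0.182) = 1.15

1.15


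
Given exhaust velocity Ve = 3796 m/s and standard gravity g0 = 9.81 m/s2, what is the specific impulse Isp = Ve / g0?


Isp = Ve / g0 = 3796 / 9.81 = 387.0 s

387.0 s


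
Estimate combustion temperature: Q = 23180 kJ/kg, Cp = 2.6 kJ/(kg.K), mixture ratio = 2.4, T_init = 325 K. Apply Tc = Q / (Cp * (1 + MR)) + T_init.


Tc = 23180 / (2.6 * (1 + 2.4)) + 325 = 2947 K

2947 K


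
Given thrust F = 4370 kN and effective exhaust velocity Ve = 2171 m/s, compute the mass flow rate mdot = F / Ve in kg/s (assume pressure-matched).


mdot = F / Ve = 4370000 / 2171 = 2012.9 kg/s

2012.9 kg/s


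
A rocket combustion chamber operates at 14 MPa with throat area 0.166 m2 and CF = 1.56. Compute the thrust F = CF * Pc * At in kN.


F = 1.56 * 14e6 * 0.166 = 3.6254e+06 N = 3625.4 kN

3625.4 kN


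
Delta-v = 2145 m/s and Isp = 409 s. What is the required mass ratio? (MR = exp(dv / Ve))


Ve = 409 * 9.81 = 4012.29 m/s
MR = exp(2145 / 4012.29) = 1.707

1.707


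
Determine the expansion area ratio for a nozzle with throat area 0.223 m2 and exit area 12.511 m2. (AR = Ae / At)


AR = 12.511 / 0.223 = 56.1

56.1


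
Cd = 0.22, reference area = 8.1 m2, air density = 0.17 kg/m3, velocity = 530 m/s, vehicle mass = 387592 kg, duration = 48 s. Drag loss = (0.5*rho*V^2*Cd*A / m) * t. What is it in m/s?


D = 0.5 * 0.17 * 530^2 * 0.22 * 8.1 = 42547.92 N
a = 42547.92 / 387592 = 0.1098 m/s2
dV = 0.1098 * 48 = 5.3 m/s

5.3 m/s


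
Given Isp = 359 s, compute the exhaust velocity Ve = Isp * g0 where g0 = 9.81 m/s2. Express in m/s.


Ve = Isp * g0 = 359 * 9.81 = 3521.8 m/s

3521.8 m/s


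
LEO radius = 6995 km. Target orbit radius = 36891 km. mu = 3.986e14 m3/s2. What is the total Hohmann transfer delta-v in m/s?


V1 = sqrt(mu/r1) = 7548.75 m/s
dV1 = V1*(sqrt(2*r2/(r1+r2)) - 1) = 2239.1 m/s
V2 = sqrt(mu/r2) = 3287.07 m/s
dV2 = V2*(1 - sqrt(2*r1/(r1+r2))) = 1431.17 m/s
Total dV = 3670 m/s

3670 m/s


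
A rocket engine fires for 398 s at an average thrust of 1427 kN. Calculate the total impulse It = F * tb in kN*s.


It = 1427 * 398 = 567946 kN*s

567946 kN*s


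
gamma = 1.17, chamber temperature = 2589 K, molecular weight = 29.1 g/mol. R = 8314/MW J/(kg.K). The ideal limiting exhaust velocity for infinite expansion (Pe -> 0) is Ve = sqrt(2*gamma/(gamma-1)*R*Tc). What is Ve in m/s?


R = 8314 / 29.1 = 285.7 J/(kg.K)
Ve = sqrt(2 * 1.17 / (1.17 - 1) * 285.7 * 2589) = 3191 m/s

3191 m/s


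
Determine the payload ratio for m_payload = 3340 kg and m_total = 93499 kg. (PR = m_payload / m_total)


PR = 3340 / 93499 = 0.0357

0.0357


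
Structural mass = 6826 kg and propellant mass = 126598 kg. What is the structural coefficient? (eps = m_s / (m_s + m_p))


eps = 6826 / (6826 + 126598) = 0.0512

0.0512


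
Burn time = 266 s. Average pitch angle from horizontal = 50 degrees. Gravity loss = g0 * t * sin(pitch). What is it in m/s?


GL = 9.81 * 266 * sin(50 deg) = 1999 m/s

1999 m/s


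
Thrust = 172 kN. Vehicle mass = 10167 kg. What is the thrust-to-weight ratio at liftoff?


TWR = 172000 / (10167 * 9.81) = 1.72

1.72


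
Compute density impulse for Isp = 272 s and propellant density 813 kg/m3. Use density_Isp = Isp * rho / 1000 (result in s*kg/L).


rho*Isp = 272 * 813 / 1000 = 221 s*kg/L

221 s*kg/L


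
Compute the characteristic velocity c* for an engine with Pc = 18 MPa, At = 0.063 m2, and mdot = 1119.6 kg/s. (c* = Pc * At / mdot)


c* = 18e6 * 0.063 / 1119.6 = 1013 m/s

1013 m/s


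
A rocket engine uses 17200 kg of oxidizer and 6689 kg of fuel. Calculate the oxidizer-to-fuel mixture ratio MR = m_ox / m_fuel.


MR = 17200 / 6689 = 2.57

2.57


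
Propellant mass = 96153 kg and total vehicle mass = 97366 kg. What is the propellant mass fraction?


PMF = 96153 / 97366 = 0.988

0.988


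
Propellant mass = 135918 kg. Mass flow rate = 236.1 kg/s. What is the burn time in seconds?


tb = 135918 / 236.1 = 575.7 s

575.7 s


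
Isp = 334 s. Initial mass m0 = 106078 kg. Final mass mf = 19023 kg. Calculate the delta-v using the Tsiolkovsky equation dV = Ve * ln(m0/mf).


Ve = 334 * 9.81 = 3276.54 m/s
dV = 3276.54 * ln(106078/19023) = 5631 m/s

5631 m/s


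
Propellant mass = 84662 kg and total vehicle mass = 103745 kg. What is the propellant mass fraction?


PMF = 84662 / 103745 = 0.816

0.816


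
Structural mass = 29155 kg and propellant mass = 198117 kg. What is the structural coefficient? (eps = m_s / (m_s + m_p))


eps = 29155 / (29155 + 198117) = 0.1283

0.1283


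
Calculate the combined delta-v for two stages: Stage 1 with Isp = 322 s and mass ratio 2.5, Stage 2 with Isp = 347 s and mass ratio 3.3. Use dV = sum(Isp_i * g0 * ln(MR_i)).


dV1 = 322 * 9.81 * ln(2.5) = 2894.4 m/s
dV2 = 347 * 9.81 * ln(3.3) = 4064.2 m/s
Total dV = 2894.4 + 4064.2 = 6958.6 m/s ~ 6959 m/s

6959 m/s


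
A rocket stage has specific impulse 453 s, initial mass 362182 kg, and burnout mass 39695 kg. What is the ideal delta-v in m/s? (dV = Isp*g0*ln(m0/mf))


Ve = 453 * 9.81 = 4443.93 m/s
dV = 4443.93 * ln(362182/39695) = 9825 m/s

9825 m/s


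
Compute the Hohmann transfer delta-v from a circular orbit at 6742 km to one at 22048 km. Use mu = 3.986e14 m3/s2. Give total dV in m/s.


V1 = sqrt(mu/r1) = 7689.08 m/s
dV1 = V1*(sqrt(2*r2/(r1+r2)) - 1) = 1826.89 m/s
V2 = sqrt(mu/r2) = 4251.91 m/s
dV2 = V2*(1 - sqrt(2*r1/(r1+r2))) = 1342.05 m/s
Total dV = 3169 m/s

3169 m/s


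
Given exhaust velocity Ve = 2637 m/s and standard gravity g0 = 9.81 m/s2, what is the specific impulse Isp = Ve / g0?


Isp = Ve / g0 = 2637 / 9.81 = 268.8 s

268.8 s


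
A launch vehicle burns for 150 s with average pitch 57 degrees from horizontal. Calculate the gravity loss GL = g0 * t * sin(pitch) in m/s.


GL = 9.81 * 150 * sin(57 deg) = 1234 m/s

1234 m/s


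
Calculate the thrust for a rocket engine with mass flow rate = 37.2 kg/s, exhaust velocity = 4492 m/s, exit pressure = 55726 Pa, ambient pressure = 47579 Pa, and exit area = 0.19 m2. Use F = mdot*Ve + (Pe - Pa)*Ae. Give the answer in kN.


F = 37.2 * 4492 + (55726 - 47579) * 0.19 = 168650.0 N = 168.7 kN

168.7 kN


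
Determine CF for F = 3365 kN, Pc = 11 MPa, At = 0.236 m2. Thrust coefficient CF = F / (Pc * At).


CF = 3365000 / (11e6 * 0.236) = 1.3

1.3


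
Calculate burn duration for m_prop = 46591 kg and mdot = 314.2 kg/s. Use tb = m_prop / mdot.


tb = 46591 / 314.2 = 148.3 s

148.3 s


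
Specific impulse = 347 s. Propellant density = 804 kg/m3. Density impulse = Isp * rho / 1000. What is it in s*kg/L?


rho*Isp = 347 * 804 / 1000 = 279 s*kg/L

279 s*kg/L


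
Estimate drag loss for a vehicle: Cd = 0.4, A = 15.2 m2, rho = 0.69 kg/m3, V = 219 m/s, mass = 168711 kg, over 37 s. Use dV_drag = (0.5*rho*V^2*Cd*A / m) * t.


D = 0.5 * 0.69 * 219^2 * 0.4 * 15.2 = 100602.99 N
a = 100602.99 / 168711 = 0.5963 m/s2
dV = 0.5963 * 37 = 22.1 m/s

22.1 m/s


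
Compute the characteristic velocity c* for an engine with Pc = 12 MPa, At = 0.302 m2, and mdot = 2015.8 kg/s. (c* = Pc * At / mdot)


c* = 12e6 * 0.302 / 2015.8 = 1798 m/s

1798 m/s


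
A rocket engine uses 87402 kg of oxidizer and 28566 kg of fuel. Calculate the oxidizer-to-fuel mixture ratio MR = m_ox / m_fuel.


MR = 87402 / 28566 = 3.06

3.06


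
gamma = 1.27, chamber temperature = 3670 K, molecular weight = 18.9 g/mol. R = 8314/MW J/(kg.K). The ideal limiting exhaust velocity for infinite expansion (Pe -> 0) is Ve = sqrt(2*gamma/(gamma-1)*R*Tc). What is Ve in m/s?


R = 8314 / 18.9 = 439.89 J/(kg.K)
Ve = sqrt(2 * 1.27 / (1.27 - 1) * 439.89 * 3670) = 3897 m/s

3897 m/s


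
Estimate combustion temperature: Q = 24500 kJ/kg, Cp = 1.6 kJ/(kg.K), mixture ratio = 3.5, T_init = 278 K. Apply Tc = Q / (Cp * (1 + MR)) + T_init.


Tc = 24500 / (1.6 * (1 + 3.5)) + 278 = 3681 K

3681 K


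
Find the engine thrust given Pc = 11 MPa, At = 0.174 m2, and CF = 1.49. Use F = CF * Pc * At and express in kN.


F = 1.49 * 11e6 * 0.174 = 2.8519e+06 N = 2851.9 kN

2851.9 kN


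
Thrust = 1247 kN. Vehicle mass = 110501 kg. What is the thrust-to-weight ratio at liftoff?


TWR = 1247000 / (110501 * 9.81) = 1.15

1.15


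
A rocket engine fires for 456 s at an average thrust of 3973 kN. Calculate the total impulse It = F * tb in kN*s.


It = 3973 * 456 = 1811688 kN*s

1811688 kN*s


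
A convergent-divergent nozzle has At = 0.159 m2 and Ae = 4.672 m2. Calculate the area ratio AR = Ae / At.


AR = 4.672 / 0.159 = 29.4

29.4


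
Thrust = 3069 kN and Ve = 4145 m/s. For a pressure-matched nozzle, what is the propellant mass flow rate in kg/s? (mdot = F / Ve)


mdot = F / Ve = 3069000 / 4145 = 740.4 kg/s

740.4 kg/s


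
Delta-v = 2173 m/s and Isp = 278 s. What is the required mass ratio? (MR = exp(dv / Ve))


Ve = 278 * 9.81 = 2727.18 m/s
MR = exp(2173 / 2727.18) = 2.218

2.218


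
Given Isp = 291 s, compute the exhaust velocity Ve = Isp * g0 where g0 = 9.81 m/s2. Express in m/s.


Ve = Isp * g0 = 291 * 9.81 = 2854.7 m/s

2854.7 m/s


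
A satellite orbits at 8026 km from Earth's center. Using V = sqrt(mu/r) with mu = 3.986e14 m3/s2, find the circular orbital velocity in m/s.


V = sqrt(3.986e14 / 8026000) = 7047 m/s

7047 m/s


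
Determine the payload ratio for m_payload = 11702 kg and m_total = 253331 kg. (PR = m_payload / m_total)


PR = 11702 / 253331 = 0.0462

0.0462


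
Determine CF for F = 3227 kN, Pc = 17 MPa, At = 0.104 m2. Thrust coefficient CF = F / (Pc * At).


CF = 3227000 / (17e6 * 0.104) = 1.83

1.83


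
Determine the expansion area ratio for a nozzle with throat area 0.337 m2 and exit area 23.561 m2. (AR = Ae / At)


AR = 23.561 / 0.337 = 69.9

69.9


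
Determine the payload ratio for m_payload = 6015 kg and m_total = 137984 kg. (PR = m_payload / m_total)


PR = 6015 / 137984 = 0.0436

0.0436


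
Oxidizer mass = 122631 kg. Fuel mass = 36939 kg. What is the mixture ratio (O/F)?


MR = 122631 / 36939 = 3.32

3.32


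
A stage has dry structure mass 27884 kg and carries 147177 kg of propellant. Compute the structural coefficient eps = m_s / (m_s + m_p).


eps = 27884 / (27884 + 147177) = 0.1593

0.1593


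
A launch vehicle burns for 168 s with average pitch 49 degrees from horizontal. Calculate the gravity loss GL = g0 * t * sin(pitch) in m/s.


GL = 9.81 * 168 * sin(49 deg) = 1244 m/s

1244 m/s


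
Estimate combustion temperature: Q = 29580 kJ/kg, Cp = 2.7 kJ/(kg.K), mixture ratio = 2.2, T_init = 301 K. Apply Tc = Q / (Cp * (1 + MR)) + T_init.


Tc = 29580 / (2.7 * (1 + 2.2)) + 301 = 3725 K

3725 K


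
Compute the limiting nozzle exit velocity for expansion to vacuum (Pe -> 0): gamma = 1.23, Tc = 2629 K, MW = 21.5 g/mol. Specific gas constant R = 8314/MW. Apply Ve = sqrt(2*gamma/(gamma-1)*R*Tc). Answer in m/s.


R = 8314 / 21.5 = 386.7 J/(kg.K)
Ve = sqrt(2 * 1.23 / (1.23 - 1) * 386.7 * 2629) = 3297 m/s

3297 m/s


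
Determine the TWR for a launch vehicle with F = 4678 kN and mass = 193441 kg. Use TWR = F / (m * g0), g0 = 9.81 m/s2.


TWR = 4678000 / (193441 * 9.81) = 2.47

2.47


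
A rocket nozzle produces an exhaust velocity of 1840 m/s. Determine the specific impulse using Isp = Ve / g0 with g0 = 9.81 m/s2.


Isp = Ve / g0 = 1840 / 9.81 = 187.6 s

187.6 s


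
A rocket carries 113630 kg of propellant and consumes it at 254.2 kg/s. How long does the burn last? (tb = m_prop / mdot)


tb = 113630 / 254.2 = 447.0 s

447.0 s


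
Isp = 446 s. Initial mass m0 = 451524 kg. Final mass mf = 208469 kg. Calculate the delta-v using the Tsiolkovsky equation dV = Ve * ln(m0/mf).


Ve = 446 * 9.81 = 4375.26 m/s
dV = 4375.26 * ln(451524/208469) = 3381 m/s

3381 m/s


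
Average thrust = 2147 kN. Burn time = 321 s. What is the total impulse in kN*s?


It = 2147 * 321 = 689187 kN*s

689187 kN*s


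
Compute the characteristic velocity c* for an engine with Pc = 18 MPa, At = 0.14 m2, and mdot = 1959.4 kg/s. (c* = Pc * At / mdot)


c* = 18e6 * 0.14 / 1959.4 = 1286 m/s

1286 m/s


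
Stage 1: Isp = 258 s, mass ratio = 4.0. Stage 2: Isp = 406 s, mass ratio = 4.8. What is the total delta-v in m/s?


dV1 = 258 * 9.81 * ln(4.0) = 3508.7 m/s
dV2 = 406 * 9.81 * ln(4.8) = 6247.6 m/s
Total dV = 3508.7 + 6247.6 = 9756.3 m/s ~ 9756 m/s

9756 m/s


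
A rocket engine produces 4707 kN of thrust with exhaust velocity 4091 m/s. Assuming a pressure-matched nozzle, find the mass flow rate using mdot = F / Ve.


mdot = F / Ve = 4707000 / 4091 = 1150.6 kg/s

1150.6 kg/s
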